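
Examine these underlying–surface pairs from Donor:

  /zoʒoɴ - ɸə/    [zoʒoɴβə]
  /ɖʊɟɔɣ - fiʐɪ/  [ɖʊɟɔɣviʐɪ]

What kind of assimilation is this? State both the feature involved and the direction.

The segment that alternates is /ɸ/, which surfaces as [β] when adjacent to /ɴ/.
The change voiceless → voiced matches the voicing of the preceding /ɴ/, identifying this as voicing assimilation.
Place and manner are unchanged, so the assimilation is partial, not total.
The same holds elsewhere in the data: /f/ → [v] after /ɣ/ (voiceless → voiced, matching voiced) — only voicing changes, and always toward the preceding segment.
The trigger is the preceding segment, so the direction is progressive (perseverative).

progressive voicing assimilation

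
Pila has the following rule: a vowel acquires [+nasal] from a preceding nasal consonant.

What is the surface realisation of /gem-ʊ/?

[gemʊ̃]

/ʊ/ sits next to the nasal /m/ and is therefore nasalised to [ʊ̃].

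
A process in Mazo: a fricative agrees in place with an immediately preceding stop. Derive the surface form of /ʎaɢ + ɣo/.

The rule targets /ɣ/ (voiced velar fricative), which sits after the trigger /ɢ/ (uvular).
The voiced uvular fricative is [ʁ], so /ɣ/ → [ʁ].

[ʎaɢʁo]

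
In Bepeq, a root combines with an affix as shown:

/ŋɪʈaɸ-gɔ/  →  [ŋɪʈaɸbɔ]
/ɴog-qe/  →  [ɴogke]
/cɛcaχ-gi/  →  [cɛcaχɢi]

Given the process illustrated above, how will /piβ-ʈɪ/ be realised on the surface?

The data show progressive place assimilation: /g/ → [b] after /ɸ/; /q/ → [k] after /g/; /g/ → [ɢ] after /χ/. In each pair only place changes, matching the preceding consonant, while manner and voice stay constant.
The rule targets /ʈ/ (voiceless retroflex stop), which sits after the trigger /β/ (bilabial).
The voiceless bilabial stop is [p], so /ʈ/ → [p].

[piβpɪ]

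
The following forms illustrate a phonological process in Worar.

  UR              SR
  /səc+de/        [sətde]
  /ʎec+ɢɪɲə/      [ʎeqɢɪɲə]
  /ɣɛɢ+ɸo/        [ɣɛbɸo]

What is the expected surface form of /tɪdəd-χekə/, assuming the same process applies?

[tɪdəɢχekə]

The data show regressive place assimilation: /c/ → [t] before /d/; /c/ → [q] before /ɢ/; /ɢ/ → [b] before /ɸ/. In each pair only place changes, matching the following consonant, while manner and voice stay constant.
/d/ is a voiced alveolar stop. The following trigger /χ/ is uvular, so /d/ must become uvular as well.
Changing only its place to uvular gives [ɢ] — the voiced uvular stop.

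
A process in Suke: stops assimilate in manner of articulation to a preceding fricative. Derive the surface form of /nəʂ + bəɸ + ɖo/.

The rule targets /b/ (voiced bilabial stop), which sits after the trigger /ʂ/ (fricative).
The voiced bilabial fricative is [β], so /b/ → [β].
The same rule applies at the second boundary: /ɖ/ → [ʐ] next to /ɸ/.

[nəʂβəɸʐo]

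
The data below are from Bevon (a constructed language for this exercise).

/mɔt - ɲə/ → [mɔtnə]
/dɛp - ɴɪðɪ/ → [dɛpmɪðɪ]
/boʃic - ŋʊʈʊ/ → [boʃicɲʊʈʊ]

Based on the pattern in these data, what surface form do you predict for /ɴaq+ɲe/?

[ɴaqɴe]

The data show progressive place assimilation: /ɲ/ → [n] after /t/; /ɴ/ → [m] after /p/; /ŋ/ → [ɲ] after /c/. In each pair only place changes, matching the preceding consonant, while manner and voice stay constant.
/ɲ/ is a voiced palatal nasal. The preceding trigger /q/ is uvular, so /ɲ/ must become uvular as well.
Changing only its place to uvular gives [ɴ] — the voiced uvular nasal.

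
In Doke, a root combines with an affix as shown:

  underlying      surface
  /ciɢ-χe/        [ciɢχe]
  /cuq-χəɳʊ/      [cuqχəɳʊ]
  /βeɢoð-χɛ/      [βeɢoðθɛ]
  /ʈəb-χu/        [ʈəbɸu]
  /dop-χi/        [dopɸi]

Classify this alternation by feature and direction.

Comparing underlying and surface forms, /χ/ → [θ] is the alternation; the neighbouring /ð/ is constant.
The change uvular → dental matches the place of the preceding /ð/, identifying this as place assimilation.
Manner and voice are unchanged, so the assimilation is partial, not total.
Checking the remaining alternations: /χ/ → [ɸ] after /b/ (uvular → bilabial, matching bilabial); /χ/ → [ɸ] after /p/ (uvular → bilabial, matching bilabial) — only place changes, and always toward the preceding segment.
No alternation appears in [ciɢχe], [cuqχəɳʊ]: there the adjacent consonants already agree in place (/χ/ and /ɢ/ are both uvular; /χ/ and /q/ are both uvular), so these forms are consistent with the same rule.
The trigger is the preceding segment, so the direction is progressive (perseverative).

progressive place assimilation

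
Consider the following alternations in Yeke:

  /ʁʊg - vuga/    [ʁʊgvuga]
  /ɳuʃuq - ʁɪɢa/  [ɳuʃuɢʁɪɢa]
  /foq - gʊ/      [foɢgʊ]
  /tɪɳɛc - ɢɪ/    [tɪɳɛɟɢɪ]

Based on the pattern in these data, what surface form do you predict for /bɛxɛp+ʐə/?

The data show regressive voicing assimilation: /q/ → [ɢ] before /ʁ/; /q/ → [ɢ] before /g/; /c/ → [ɟ] before /ɢ/. In each pair only voicing changes, matching the following consonant, while place and manner stay constant.
No alternation appears in [ʁʊgvuga]: there the adjacent consonants already agree in voicing (/g/ and /v/ are both voiced), so this form is consistent with the same rule.
The rule targets /p/ (voiceless bilabial stop), which sits before the trigger /ʐ/ (voiced).
Changing only its voicing to voiced gives [b] — the voiced bilabial stop.

[bɛxɛbʐə]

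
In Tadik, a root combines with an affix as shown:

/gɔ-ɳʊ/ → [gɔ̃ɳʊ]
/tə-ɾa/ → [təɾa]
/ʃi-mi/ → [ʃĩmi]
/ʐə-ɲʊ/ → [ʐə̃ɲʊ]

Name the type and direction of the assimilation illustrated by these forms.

regressive nasality assimilation (vowel nasalisation)

The vowel /ɔ/ surfaces as nasalised [ɔ̃] next to the following nasal /ɳ/ — it has acquired the [+nasal] feature of its neighbour.
The other forms show the same pattern: /i/ → [ĩ] before /m/; /ə/ → [ə̃] before /ɲ/ — each time a vowel is nasalised next to a following nasal.
No change occurs in [təɾa] because the vowel at the boundary is adjacent to an oral consonant, not a nasal (/ə/ next to /ɾ/).
Because the conditioning nasal is to the right of the vowel that changes, the process is regressive (anticipatory).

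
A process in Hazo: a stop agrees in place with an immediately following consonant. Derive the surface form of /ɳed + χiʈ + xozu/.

[ɳeɢχikxozu]

The rule targets /d/ (voiced alveolar stop), which sits before the trigger /χ/ (uvular).
The voiced uvular stop is [ɢ], so /d/ → [ɢ].
The same rule applies at the second boundary: /ʈ/ → [k] next to /x/.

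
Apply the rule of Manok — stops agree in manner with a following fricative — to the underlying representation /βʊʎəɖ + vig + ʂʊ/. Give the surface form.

/ɖ/ is a voiced retroflex stop. The following trigger /v/ is a fricative, so /ɖ/ must become a fricative as well.
A voiced retroflex fricative is [ʐ], so the surface segment is [ʐ].
At the second juncture, /g/ likewise becomes [ɣ] adjacent to /ʂ/.

[βʊʎəʐviɣʂʊ]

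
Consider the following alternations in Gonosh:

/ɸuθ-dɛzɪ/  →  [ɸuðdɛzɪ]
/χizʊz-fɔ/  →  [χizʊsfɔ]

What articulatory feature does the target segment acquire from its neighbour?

The segment that alternates is /θ/, which surfaces as [ð] when adjacent to /d/.
/θ/ is voiceless while /d/ is voiced; the output [ð] is voiced, matching the trigger — so the feature that spreads is voicing.
The same holds elsewhere in the data: /z/ → [s] before /f/ (voiced → voiceless, matching voiceless) — only voicing changes, and always toward the following segment.

voicing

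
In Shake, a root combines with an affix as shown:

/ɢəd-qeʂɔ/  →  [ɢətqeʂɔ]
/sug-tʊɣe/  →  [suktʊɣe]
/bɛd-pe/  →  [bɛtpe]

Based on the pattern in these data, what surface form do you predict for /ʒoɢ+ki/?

The data show regressive voicing assimilation: /d/ → [t] before /q/; /g/ → [k] before /t/; /d/ → [t] before /p/. In each pair only voicing changes, matching the following consonant, while place and manner stay constant.
/ɢ/ is a voiced uvular stop. The following trigger /k/ is voiceless, so /ɢ/ must become voiceless as well.
A voiceless uvular stop is [q], so the surface segment is [q].

[ʒoqki]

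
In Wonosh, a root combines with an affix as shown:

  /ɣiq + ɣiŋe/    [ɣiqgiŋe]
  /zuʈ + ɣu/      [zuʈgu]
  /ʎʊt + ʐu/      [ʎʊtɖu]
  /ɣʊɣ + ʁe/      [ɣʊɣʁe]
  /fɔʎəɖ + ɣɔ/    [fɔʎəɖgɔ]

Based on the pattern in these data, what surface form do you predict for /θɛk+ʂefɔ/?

[θɛkʈefɔ]

The data show progressive manner assimilation: /ɣ/ → [g] after /q/; /ɣ/ → [g] after /ʈ/; /ʐ/ → [ɖ] after /t/; /ɣ/ → [g] after /ɖ/. In each pair only manner changes, matching the preceding consonant, while place and voice stay constant.
Nothing changes in [ɣʊɣʁe]: there the adjacent consonants already agree in manner (/ʁ/ and /ɣ/ are both fricatives), so this form is consistent with the same rule.
/ʂ/ is a voiceless retroflex fricative. The preceding trigger /k/ is a stop, so /ʂ/ must become a stop as well.
The voiceless retroflex stop is [ʈ], so /ʂ/ → [ʈ].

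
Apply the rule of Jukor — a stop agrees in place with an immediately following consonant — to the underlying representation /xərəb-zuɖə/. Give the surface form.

The rule targets /b/ (voiced bilabial stop), which sits before the trigger /z/ (alveolar).
The voiced alveolar stop is [d], so /b/ → [d].

[xərədzuɖə]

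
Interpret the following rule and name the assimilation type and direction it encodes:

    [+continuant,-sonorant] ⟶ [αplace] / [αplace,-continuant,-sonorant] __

The rule copies the place features (abbreviated [place]) from the environment onto the target, so the assimilating feature is place.
Since the environment is written before the underscore, the trigger precedes the target; the direction is progressive.

progressive place assimilation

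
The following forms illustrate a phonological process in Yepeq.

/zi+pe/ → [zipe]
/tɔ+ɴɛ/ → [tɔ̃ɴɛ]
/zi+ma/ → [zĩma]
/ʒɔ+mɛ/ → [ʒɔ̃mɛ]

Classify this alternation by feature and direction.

regressive nasality assimilation (vowel nasalisation)

The vowel /ɔ/ surfaces as nasalised [ɔ̃] next to the following nasal /ɴ/ — it has acquired the [+nasal] feature of its neighbour.
Likewise in the remaining data: /i/ → [ĩ] before /m/; /ɔ/ → [ɔ̃] before /m/ — each time a vowel is nasalised next to a following nasal.
No change occurs in [zipe] because the vowel at the boundary is adjacent to an oral consonant, not a nasal (/i/ next to /p/).
Because the conditioning nasal is to the right of the vowel that changes, the process is regressive (anticipatory).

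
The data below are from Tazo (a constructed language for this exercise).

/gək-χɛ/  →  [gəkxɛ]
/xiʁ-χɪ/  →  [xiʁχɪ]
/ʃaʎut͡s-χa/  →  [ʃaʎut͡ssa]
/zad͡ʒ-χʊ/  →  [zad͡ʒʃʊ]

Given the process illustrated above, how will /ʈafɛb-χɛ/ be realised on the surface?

[ʈafɛbɸɛ]

The data show progressive place assimilation: /χ/ → [x] after /k/; /χ/ → [s] after /t͡s/; /χ/ → [ʃ] after /d͡ʒ/. In each pair only place changes, matching the preceding consonant, while manner and voice stay constant.
No alternation appears in [xiʁχɪ]: there the adjacent consonants already agree in place (/χ/ and /ʁ/ are both uvular), so this form is consistent with the same rule.
/χ/ is a voiceless uvular fricative. The preceding trigger /b/ is bilabial, so /χ/ must become bilabial as well.
Changing only its place to bilabial gives [ɸ] — the voiceless bilabial fricative.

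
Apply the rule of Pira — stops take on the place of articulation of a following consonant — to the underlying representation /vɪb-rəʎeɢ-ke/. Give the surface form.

The rule targets /b/ (voiced bilabial stop), which sits before the trigger /r/ (alveolar).
Changing only its place to alveolar gives [d] — the voiced alveolar stop.
The same rule applies at the second boundary: /ɢ/ → [g] next to /k/.

[vɪdrəʎegke]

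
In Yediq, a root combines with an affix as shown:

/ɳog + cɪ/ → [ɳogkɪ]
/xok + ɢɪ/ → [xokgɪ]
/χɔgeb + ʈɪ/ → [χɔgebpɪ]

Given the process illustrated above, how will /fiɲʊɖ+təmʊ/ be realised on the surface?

[fiɲʊɖʈəmʊ]

The data show progressive place assimilation: /c/ → [k] after /g/; /ɢ/ → [g] after /k/; /ʈ/ → [p] after /b/. In each pair only place changes, matching the preceding consonant, while manner and voice stay constant.
/t/ is a voiceless alveolar stop. The preceding trigger /ɖ/ is retroflex, so /t/ must become retroflex as well.
A voiceless retroflex stop is [ʈ], so the surface segment is [ʈ].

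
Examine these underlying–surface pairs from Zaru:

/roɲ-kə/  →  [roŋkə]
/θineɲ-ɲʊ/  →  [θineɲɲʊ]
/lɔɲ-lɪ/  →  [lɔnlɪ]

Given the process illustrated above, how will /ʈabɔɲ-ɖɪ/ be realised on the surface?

The data show regressive place assimilation: /ɲ/ → [ŋ] before /k/; /ɲ/ → [n] before /l/. In each pair only place changes, matching the following consonant, while manner and voice stay constant.
Nothing changes in [θineɲɲʊ]: there the adjacent consonants already agree in place (/ɲ/ and /ɲ/ are both palatal), so this form is consistent with the same rule.
The rule targets /ɲ/ (voiced palatal nasal), which sits before the trigger /ɖ/ (retroflex).
Changing only its place to retroflex gives [ɳ] — the voiced retroflex nasal.

[ʈabɔɳɖɪ]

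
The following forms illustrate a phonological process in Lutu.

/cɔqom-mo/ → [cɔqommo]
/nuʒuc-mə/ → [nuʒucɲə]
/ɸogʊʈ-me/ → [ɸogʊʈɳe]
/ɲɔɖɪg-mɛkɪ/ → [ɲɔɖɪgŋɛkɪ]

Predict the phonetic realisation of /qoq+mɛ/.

The data show progressive place assimilation: /m/ → [ɲ] after /c/; /m/ → [ɳ] after /ʈ/; /m/ → [ŋ] after /g/. In each pair only place changes, matching the preceding consonant, while manner and voice stay constant.
Nothing changes in [cɔqommo]: there the adjacent consonants already agree in place (/m/ and /m/ are both bilabial), so this form is consistent with the same rule.
/m/ is a voiced bilabial nasal. The preceding trigger /q/ is uvular, so /m/ must become uvular as well.
A voiced uvular nasal is [ɴ], so the surface segment is [ɴ].

[qoqɴɛ]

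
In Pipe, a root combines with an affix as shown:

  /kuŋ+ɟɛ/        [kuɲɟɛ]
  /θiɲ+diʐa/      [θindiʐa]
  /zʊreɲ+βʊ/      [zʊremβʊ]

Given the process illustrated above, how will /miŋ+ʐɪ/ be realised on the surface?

The data show regressive place assimilation: /ŋ/ → [ɲ] before /ɟ/; /ɲ/ → [n] before /d/; /ɲ/ → [m] before /β/. In each pair only place changes, matching the following consonant, while manner and voice stay constant.
/ŋ/ is a voiced velar nasal. The following trigger /ʐ/ is retroflex, so /ŋ/ must become retroflex as well.
A voiced retroflex nasal is [ɳ], so the surface segment is [ɳ].

[miɳʐɪ]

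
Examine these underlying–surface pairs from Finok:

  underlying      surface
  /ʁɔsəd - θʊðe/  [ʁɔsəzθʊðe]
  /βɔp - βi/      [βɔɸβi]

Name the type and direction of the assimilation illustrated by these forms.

Underlying /d/ is realised as [z] next to /θ/; /θ/ itself does not change.
The change stop → fricative matches the manner of the following /θ/, identifying this as manner assimilation.
Place and voice are unchanged, so the assimilation is partial, not total.
The other alternating form patterns the same way: /p/ → [ɸ] before /β/ (stop → fricative, matching a fricative) — only manner changes, and always toward the following segment.
Since the segment that changes precedes the conditioning segment, the assimilation is regressive.

regressive manner assimilation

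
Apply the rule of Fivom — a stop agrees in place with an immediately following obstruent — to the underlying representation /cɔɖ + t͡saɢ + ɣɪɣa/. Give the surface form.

The rule targets /ɖ/ (voiced retroflex stop), which sits before the trigger /t͡s/ (alveolar).
The voiced alveolar stop is [d], so /ɖ/ → [d].
At the second juncture, /ɢ/ likewise becomes [g] adjacent to /ɣ/.

[cɔdt͡sagɣɪɣa]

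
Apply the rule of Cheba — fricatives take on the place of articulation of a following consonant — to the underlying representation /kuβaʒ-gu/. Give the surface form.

[kuβaɣgu]

/ʒ/ is a voiced postalveolar fricative. The following trigger /g/ is velar, so /ʒ/ must become velar as well.
Changing only its place to velar gives [ɣ] — the voiced velar fricative.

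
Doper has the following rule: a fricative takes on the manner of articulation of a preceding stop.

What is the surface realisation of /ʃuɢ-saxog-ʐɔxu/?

[ʃuɢtaxogɖɔxu]

/s/ is a voiceless alveolar fricative. The preceding trigger /ɢ/ is a stop, so /s/ must become a stop as well.
A voiceless alveolar stop is [t], so the surface segment is [t].
The same rule applies at the second boundary: /ʐ/ → [ɖ] next to /g/.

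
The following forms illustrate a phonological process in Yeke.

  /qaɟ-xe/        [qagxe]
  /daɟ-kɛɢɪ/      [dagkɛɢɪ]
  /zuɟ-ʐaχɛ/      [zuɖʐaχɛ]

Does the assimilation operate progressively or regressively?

Underlying /ɟ/ is realised as [g] next to /x/; /x/ itself does not change.
/ɟ/ is palatal while /x/ is velar; the output [g] is velar, matching the trigger — so the feature that spreads is place.
Checking the remaining alternations: /ɟ/ → [g] before /k/ (palatal → velar, matching velar); /ɟ/ → [ɖ] before /ʐ/ (palatal → retroflex, matching retroflex) — only place changes, and always toward the following segment.
The trigger is the following segment, so the direction is regressive (anticipatory).

regressive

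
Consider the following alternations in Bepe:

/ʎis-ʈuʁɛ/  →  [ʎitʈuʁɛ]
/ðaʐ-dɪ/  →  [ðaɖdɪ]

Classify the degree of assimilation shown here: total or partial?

The segment that alternates is /s/, which surfaces as [t] when adjacent to /ʈ/.
/s/ is a fricative while /ʈ/ is a stop; the output [t] is a stop, matching the trigger — so the feature that spreads is manner.
Place and voice are unchanged, so the assimilation is partial, not total.
The same holds elsewhere in the data: /ʐ/ → [ɖ] before /d/ (fricative → stop, matching a stop) — only manner changes, and always toward the following segment.

partial assimilation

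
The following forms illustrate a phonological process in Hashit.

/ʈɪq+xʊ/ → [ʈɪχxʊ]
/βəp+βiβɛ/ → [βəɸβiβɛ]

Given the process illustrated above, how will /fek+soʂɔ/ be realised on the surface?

The data show regressive manner assimilation: /q/ → [χ] before /x/; /p/ → [ɸ] before /β/. In each pair only manner changes, matching the following consonant, while place and voice stay constant.
/k/ is a voiceless velar stop. The following trigger /s/ is a fricative, so /k/ must become a fricative as well.
A voiceless velar fricative is [x], so the surface segment is [x].

[fexsoʂɔ]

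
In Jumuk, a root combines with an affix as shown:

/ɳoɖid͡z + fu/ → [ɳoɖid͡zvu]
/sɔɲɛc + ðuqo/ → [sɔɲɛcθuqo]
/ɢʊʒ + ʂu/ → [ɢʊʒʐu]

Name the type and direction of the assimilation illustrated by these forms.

Comparing underlying and surface forms, /f/ → [v] is the alternation; the neighbouring /d͡z/ is constant.
The change voiceless → voiced matches the voicing of the preceding /d͡z/, identifying this as voicing assimilation.
Place and manner are unchanged, so the assimilation is partial, not total.
Checking the remaining alternations: /ð/ → [θ] after /c/ (voiced → voiceless, matching voiceless); /ʂ/ → [ʐ] after /ʒ/ (voiceless → voiced, matching voiced) — only voicing changes, and always toward the preceding segment.
The trigger is the preceding segment, so the direction is progressive (perseverative).

progressive voicing assimilation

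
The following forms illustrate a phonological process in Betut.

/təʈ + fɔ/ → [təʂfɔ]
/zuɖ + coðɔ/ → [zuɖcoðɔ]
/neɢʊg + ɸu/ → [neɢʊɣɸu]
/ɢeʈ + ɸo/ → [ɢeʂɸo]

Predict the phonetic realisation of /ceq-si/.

[ceχsi]

The data show regressive manner assimilation: /ʈ/ → [ʂ] before /f/; /g/ → [ɣ] before /ɸ/; /ʈ/ → [ʂ] before /ɸ/. In each pair only manner changes, matching the following consonant, while place and voice stay constant.
Nothing changes in [zuɖcoðɔ]: there the adjacent consonants already agree in manner (/ɖ/ and /c/ are both stops), so this form is consistent with the same rule.
The rule targets /q/ (voiceless uvular stop), which sits before the trigger /s/ (fricative).
Changing only its manner to fricative gives [χ] — the voiceless uvular fricative.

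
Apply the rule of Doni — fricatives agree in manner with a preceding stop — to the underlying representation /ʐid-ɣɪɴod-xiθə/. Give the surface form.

[ʐidgɪɴodkiθə]

/ɣ/ is a voiced velar fricative. The preceding trigger /d/ is a stop, so /ɣ/ must become a stop as well.
A voiced velar stop is [g], so the surface segment is [g].
The same rule applies at the second boundary: /x/ → [k] next to /d/.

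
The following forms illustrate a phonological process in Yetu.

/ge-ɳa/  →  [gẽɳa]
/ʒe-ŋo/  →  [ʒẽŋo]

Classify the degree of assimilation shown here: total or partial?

The vowel /e/ surfaces as nasalised [ẽ] next to the following nasal /ɳ/ — it has acquired the [+nasal] feature of its neighbour.
Likewise in the remaining data: /e/ → [ẽ] before /ŋ/ — each time a vowel is nasalised next to a following nasal.

partial assimilation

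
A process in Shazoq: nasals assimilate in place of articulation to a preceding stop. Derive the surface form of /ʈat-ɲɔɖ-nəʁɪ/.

/ɲ/ is a voiced palatal nasal. The preceding trigger /t/ is alveolar, so /ɲ/ must become alveolar as well.
A voiced alveolar nasal is [n], so the surface segment is [n].
At the second juncture, /n/ likewise becomes [ɳ] adjacent to /ɖ/.

[ʈatnɔɖɳəʁɪ]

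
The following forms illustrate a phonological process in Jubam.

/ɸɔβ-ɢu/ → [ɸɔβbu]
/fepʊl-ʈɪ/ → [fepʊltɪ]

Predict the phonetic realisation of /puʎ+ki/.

The data show progressive place assimilation: /ɢ/ → [b] after /β/; /ʈ/ → [t] after /l/. In each pair only place changes, matching the preceding consonant, while manner and voice stay constant.
/k/ is a voiceless velar stop. The preceding trigger /ʎ/ is palatal, so /k/ must become palatal as well.
A voiceless palatal stop is [c], so the surface segment is [c].

[puʎci]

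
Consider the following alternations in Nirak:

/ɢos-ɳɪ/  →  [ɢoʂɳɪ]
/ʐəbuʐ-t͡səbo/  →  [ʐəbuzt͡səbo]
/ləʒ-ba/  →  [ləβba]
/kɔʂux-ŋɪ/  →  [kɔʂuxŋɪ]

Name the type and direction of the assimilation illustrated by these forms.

regressive place assimilation

Underlying /s/ is realised as [ʂ] next to /ɳ/; /ɳ/ itself does not change.
/s/ is alveolar while /ɳ/ is retroflex; the output [ʂ] is retroflex, matching the trigger — so the feature that spreads is place.
Manner and voice are unchanged, so the assimilation is partial, not total.
The other alternating forms pattern the same way: /ʐ/ → [z] before /t͡s/ (retroflex → alveolar, matching alveolar); /ʒ/ → [β] before /b/ (postalveolar → bilabial, matching bilabial) — only place changes, and always toward the following segment.
Nothing changes in [kɔʂuxŋɪ]: there the adjacent consonants already agree in place (/x/ and /ŋ/ are both velar), so this form is consistent with the same rule.
Since the segment that changes precedes the conditioning segment, the assimilation is regressive.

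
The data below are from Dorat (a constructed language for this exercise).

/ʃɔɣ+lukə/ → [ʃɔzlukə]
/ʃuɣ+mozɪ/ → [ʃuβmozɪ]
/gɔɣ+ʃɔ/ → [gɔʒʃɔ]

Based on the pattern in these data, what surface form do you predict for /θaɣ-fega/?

[θavfega]

The data show regressive place assimilation: /ɣ/ → [z] before /l/; /ɣ/ → [β] before /m/; /ɣ/ → [ʒ] before /ʃ/. In each pair only place changes, matching the following consonant, while manner and voice stay constant.
The rule targets /ɣ/ (voiced velar fricative), which sits before the trigger /f/ (labiodental).
A voiced labiodental fricative is [v], so the surface segment is [v].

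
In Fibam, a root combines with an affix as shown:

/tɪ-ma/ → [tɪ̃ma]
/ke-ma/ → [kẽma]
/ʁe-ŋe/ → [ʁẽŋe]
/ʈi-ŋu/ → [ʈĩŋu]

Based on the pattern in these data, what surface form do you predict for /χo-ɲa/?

[χõɲa]

The data show regressive nasality assimilation (vowel nasalisation): /ɪ/ → [ɪ̃] before /m/; /e/ → [ẽ] before /m/; /e/ → [ẽ] before /ŋ/; /i/ → [ĩ] before /ŋ/ — a vowel is nasalised by an immediately following nasal consonant.
The vowel /o/ is adjacent to the following nasal /ɲ/, so it acquires [+nasal] and surfaces as [õ].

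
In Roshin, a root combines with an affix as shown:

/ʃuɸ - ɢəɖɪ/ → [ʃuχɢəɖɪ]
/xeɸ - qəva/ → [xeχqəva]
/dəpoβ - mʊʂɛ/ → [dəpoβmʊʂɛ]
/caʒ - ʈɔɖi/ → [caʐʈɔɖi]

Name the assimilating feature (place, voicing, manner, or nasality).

place

Underlying /ɸ/ is realised as [χ] next to /ɢ/; /ɢ/ itself does not change.
/ɸ/ is bilabial while /ɢ/ is uvular; the output [χ] is uvular, matching the trigger — so the feature that spreads is place.
The same holds elsewhere in the data: /ɸ/ → [χ] before /q/ (bilabial → uvular, matching uvular); /ʒ/ → [ʐ] before /ʈ/ (postalveolar → retroflex, matching retroflex) — only place changes, and always toward the following segment.
No alternation appears in [dəpoβmʊʂɛ]: there the adjacent consonants already agree in place (/β/ and /m/ are both bilabial), so this form is consistent with the same rule.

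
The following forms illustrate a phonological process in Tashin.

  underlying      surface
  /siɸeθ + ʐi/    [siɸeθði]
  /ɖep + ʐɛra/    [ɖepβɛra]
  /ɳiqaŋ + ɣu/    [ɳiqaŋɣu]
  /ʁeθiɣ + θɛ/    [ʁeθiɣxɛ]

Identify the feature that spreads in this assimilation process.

The segment that alternates is /ʐ/, which surfaces as [ð] when adjacent to /θ/.
The change retroflex → dental matches the place of the preceding /θ/, identifying this as place assimilation.
The same holds elsewhere in the data: /ʐ/ → [β] after /p/ (retroflex → bilabial, matching bilabial); /θ/ → [x] after /ɣ/ (dental → velar, matching velar) — only place changes, and always toward the preceding segment.
Nothing changes in [ɳiqaŋɣu]: there the adjacent consonants already agree in place (/ɣ/ and /ŋ/ are both velar), so this form is consistent with the same rule.

place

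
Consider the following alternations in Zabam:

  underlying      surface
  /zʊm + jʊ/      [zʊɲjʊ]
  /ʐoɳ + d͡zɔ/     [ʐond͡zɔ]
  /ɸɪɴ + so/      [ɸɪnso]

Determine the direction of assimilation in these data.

Comparing underlying and surface forms, /m/ → [ɲ] is the alternation; the neighbouring /j/ is constant.
The change bilabial → palatal matches the place of the following /j/, identifying this as place assimilation.
The other alternating forms pattern the same way: /ɳ/ → [n] before /d͡z/ (retroflex → alveolar, matching alveolar); /ɴ/ → [n] before /s/ (uvular → alveolar, matching alveolar) — only place changes, and always toward the following segment.
Since the segment that changes precedes the conditioning segment, the assimilation is regressive.

regressive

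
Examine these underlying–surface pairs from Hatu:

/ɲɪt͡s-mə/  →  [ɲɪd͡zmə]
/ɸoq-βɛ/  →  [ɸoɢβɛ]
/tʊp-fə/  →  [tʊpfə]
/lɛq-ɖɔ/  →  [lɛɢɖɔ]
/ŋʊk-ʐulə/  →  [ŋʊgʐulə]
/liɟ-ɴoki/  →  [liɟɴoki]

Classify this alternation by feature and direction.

regressive voicing assimilation

The segment that alternates is /t͡s/, which surfaces as [d͡z] when adjacent to /m/.
/t͡s/ is voiceless while /m/ is voiced; the output [d͡z] is voiced, matching the trigger — so the feature that spreads is voicing.
Place and manner are unchanged, so the assimilation is partial, not total.
The same holds elsewhere in the data: /q/ → [ɢ] before /β/ (voiceless → voiced, matching voiced); /q/ → [ɢ] before /ɖ/ (voiceless → voiced, matching voiced); /k/ → [g] before /ʐ/ (voiceless → voiced, matching voiced) — only voicing changes, and always toward the following segment.
No alternation appears in [tʊpfə], [liɟɴoki]: there the adjacent consonants already agree in voicing (/p/ and /f/ are both voiceless; /ɟ/ and /ɴ/ are both voiced), so these forms are consistent with the same rule.
The trigger is the following segment, so the direction is regressive (anticipatory).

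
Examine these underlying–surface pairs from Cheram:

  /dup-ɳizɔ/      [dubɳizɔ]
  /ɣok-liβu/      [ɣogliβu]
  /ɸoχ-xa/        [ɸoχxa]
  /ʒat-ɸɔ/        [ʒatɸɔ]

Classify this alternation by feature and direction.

Underlying /p/ is realised as [b] next to /ɳ/; /ɳ/ itself does not change.
/p/ is voiceless while /ɳ/ is voiced; the output [b] is voiced, matching the trigger — so the feature that spreads is voicing.
Place and manner are unchanged, so the assimilation is partial, not total.
The same holds elsewhere in the data: /k/ → [g] before /l/ (voiceless → voiced, matching voiced) — only voicing changes, and always toward the following segment.
Nothing changes in [ɸoχxa], [ʒatɸɔ]: there the adjacent consonants already agree in voicing (/χ/ and /x/ are both voiceless; /t/ and /ɸ/ are both voiceless), so these forms are consistent with the same rule.
The trigger is the following segment, so the direction is regressive (anticipatory).

regressive voicing assimilation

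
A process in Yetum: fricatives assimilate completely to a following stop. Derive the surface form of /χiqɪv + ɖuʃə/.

[χiqɪɖɖuʃə]

/v/ is the segment targeted by the rule; it sits immediately before /ɖ/, so it assimilates completely and surfaces as [ɖ].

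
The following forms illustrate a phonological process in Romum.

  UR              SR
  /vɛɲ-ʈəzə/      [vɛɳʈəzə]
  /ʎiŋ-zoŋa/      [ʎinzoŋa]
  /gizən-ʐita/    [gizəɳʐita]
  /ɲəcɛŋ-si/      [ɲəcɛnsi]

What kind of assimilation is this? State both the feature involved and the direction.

Underlying /ɲ/ is realised as [ɳ] next to /ʈ/; /ʈ/ itself does not change.
The change palatal → retroflex matches the place of the following /ʈ/, identifying this as place assimilation.
Manner and voice are unchanged, so the assimilation is partial, not total.
The same holds elsewhere in the data: /ŋ/ → [n] before /z/ (velar → alveolar, matching alveolar); /n/ → [ɳ] before /ʐ/ (alveolar → retroflex, matching retroflex); /ŋ/ → [n] before /s/ (velar → alveolar, matching alveolar) — only place changes, and always toward the following segment.
The trigger is the following segment, so the direction is regressive (anticipatory).

regressive place assimilation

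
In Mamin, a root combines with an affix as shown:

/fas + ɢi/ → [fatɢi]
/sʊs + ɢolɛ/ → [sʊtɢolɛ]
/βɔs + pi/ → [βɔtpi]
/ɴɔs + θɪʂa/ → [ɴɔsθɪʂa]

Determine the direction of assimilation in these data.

regressive

Underlying /s/ is realised as [t] next to /ɢ/; /ɢ/ itself does not change.
/s/ is a fricative while /ɢ/ is a stop; the output [t] is a stop, matching the trigger — so the feature that spreads is manner.
Checking the remaining alternation: /s/ → [t] before /p/ (fricative → stop, matching a stop) — only manner changes, and always toward the following segment.
No alternation appears in [ɴɔsθɪʂa]: there the adjacent consonants already agree in manner (/s/ and /θ/ are both fricatives), so this form is consistent with the same rule.
The trigger is the following segment, so the direction is regressive (anticipatory).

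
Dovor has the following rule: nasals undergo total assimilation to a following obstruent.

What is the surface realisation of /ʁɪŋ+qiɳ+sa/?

[ʁɪqqissa]

/ŋ/ is the segment targeted by the rule; it sits immediately before /q/, so it assimilates completely and surfaces as [q].
At the second juncture, /ɳ/ likewise becomes [s] adjacent to /s/.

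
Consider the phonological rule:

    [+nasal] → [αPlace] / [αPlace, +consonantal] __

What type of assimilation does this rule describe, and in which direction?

progressive place assimilation

The shared variable α links the value of the place features (abbreviated [Place]) on the target to the same value on the neighbouring segment, so place is the feature that assimilates.
The conditioning segment sits to the left of the focus bar, meaning the trigger precedes the segment that changes — progressive assimilation.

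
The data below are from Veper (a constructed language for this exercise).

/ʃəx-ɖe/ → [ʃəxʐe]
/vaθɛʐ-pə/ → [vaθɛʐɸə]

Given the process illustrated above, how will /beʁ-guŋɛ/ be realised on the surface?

[beʁɣuŋɛ]

The data show progressive manner assimilation: /ɖ/ → [ʐ] after /x/; /p/ → [ɸ] after /ʐ/. In each pair only manner changes, matching the preceding consonant, while place and voice stay constant.
/g/ is a voiced velar stop. The preceding trigger /ʁ/ is a fricative, so /g/ must become a fricative as well.
A voiced velar fricative is [ɣ], so the surface segment is [ɣ].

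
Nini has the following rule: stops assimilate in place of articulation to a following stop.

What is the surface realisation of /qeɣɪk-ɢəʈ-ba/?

[qeɣɪqɢəpba]

The rule targets /k/ (voiceless velar stop), which sits before the trigger /ɢ/ (uvular).
A voiceless uvular stop is [q], so the surface segment is [q].
The same rule applies at the second boundary: /ʈ/ → [p] next to /b/.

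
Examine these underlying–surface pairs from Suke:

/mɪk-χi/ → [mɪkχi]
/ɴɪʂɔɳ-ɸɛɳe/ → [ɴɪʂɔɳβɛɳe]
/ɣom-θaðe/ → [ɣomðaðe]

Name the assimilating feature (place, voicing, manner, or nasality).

voicing

Comparing underlying and surface forms, /ɸ/ → [β] is the alternation; the neighbouring /ɳ/ is constant.
The change voiceless → voiced matches the voicing of the preceding /ɳ/, identifying this as voicing assimilation.
Checking the remaining alternation: /θ/ → [ð] after /m/ (voiceless → voiced, matching voiced) — only voicing changes, and always toward the preceding segment.
Nothing changes in [mɪkχi]: there the adjacent consonants already agree in voicing (/χ/ and /k/ are both voiceless), so this form is consistent with the same rule.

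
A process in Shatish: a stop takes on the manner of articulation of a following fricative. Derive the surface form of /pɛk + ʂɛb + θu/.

[pɛxʂɛβθu]

/k/ is a voiceless velar stop. The following trigger /ʂ/ is a fricative, so /k/ must become a fricative as well.
A voiceless velar fricative is [x], so the surface segment is [x].
The same rule applies at the second boundary: /b/ → [β] next to /θ/.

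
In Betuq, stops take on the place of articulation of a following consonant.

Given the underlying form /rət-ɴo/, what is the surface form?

The rule targets /t/ (voiceless alveolar stop), which sits before the trigger /ɴ/ (uvular).
A voiceless uvular stop is [q], so the surface segment is [q].

[rəqɴo]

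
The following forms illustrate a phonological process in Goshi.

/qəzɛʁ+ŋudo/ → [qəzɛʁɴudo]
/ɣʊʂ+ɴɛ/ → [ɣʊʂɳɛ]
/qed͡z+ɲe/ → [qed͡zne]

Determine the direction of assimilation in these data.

progressive

The segment that alternates is /ŋ/, which surfaces as [ɴ] when adjacent to /ʁ/.
The change velar → uvular matches the place of the preceding /ʁ/, identifying this as place assimilation.
The same holds elsewhere in the data: /ɴ/ → [ɳ] after /ʂ/ (uvular → retroflex, matching retroflex); /ɲ/ → [n] after /d͡z/ (palatal → alveolar, matching alveolar) — only place changes, and always toward the preceding segment.
The trigger is the preceding segment, so the direction is progressive (perseverative).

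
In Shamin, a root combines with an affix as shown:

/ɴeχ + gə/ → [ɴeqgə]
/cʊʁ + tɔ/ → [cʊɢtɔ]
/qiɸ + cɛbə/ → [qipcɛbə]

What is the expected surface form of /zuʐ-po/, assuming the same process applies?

[zuɖpo]

The data show regressive manner assimilation: /χ/ → [q] before /g/; /ʁ/ → [ɢ] before /t/; /ɸ/ → [p] before /c/. In each pair only manner changes, matching the following consonant, while place and voice stay constant.
/ʐ/ is a voiced retroflex fricative. The following trigger /p/ is a stop, so /ʐ/ must become a stop as well.
A voiced retroflex stop is [ɖ], so the surface segment is [ɖ].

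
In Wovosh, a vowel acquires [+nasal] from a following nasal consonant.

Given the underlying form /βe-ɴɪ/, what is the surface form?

[βẽɴɪ]

/e/ sits next to the nasal /ɴ/ and is therefore nasalised to [ẽ].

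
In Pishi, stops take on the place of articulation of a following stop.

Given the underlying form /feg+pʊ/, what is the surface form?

The rule targets /g/ (voiced velar stop), which sits before the trigger /p/ (bilabial).
A voiced bilabial stop is [b], so the surface segment is [b].

[febpʊ]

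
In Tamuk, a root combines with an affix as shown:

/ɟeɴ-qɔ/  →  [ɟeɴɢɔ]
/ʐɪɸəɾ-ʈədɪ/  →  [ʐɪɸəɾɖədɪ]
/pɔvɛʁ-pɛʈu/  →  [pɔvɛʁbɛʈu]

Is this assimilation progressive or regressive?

Underlying /q/ is realised as [ɢ] next to /ɴ/; /ɴ/ itself does not change.
/q/ is voiceless while /ɴ/ is voiced; the output [ɢ] is voiced, matching the trigger — so the feature that spreads is voicing.
The same holds elsewhere in the data: /ʈ/ → [ɖ] after /ɾ/ (voiceless → voiced, matching voiced); /p/ → [b] after /ʁ/ (voiceless → voiced, matching voiced) — only voicing changes, and always toward the preceding segment.
The trigger is the preceding segment, so the direction is progressive (perseverative).

progressive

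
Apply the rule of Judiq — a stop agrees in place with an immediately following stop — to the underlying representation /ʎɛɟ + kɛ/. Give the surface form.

/ɟ/ is a voiced palatal stop. The following trigger /k/ is velar, so /ɟ/ must become velar as well.
Changing only its place to velar gives [g] — the voiced velar stop.

[ʎɛgkɛ]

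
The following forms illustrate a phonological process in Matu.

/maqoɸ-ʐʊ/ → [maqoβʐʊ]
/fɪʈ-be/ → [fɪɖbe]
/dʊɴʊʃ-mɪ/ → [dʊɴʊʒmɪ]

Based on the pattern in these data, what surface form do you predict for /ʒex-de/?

[ʒeɣde]

The data show regressive voicing assimilation: /ɸ/ → [β] before /ʐ/; /ʈ/ → [ɖ] before /b/; /ʃ/ → [ʒ] before /m/. In each pair only voicing changes, matching the following consonant, while place and manner stay constant.
The rule targets /x/ (voiceless velar fricative), which sits before the trigger /d/ (voiced).
The voiced velar fricative is [ɣ], so /x/ → [ɣ].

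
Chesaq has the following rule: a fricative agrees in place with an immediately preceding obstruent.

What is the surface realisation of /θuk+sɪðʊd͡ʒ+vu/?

[θukxɪðʊd͡ʒʒu]

The rule targets /s/ (voiceless alveolar fricative), which sits after the trigger /k/ (velar).
Changing only its place to velar gives [x] — the voiceless velar fricative.
The same rule applies at the second boundary: /v/ → [ʒ] next to /d͡ʒ/.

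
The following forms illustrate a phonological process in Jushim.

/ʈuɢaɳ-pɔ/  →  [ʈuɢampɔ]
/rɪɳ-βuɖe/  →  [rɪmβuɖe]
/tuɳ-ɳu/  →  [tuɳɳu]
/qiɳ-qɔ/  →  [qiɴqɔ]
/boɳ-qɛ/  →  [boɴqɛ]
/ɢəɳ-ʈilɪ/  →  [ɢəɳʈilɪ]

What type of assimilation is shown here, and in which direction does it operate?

regressive place assimilation

Underlying /ɳ/ is realised as [m] next to /p/; /p/ itself does not change.
/ɳ/ is retroflex while /p/ is bilabial; the output [m] is bilabial, matching the trigger — so the feature that spreads is place.
Manner and voice are unchanged, so the assimilation is partial, not total.
The same holds elsewhere in the data: /ɳ/ → [m] before /β/ (retroflex → bilabial, matching bilabial); /ɳ/ → [ɴ] before /q/ (retroflex → uvular, matching uvular) — only place changes, and always toward the following segment.
No alternation appears in [tuɳɳu], [ɢəɳʈilɪ]: there the adjacent consonants already agree in place (/ɳ/ and /ɳ/ are both retroflex; /ɳ/ and /ʈ/ are both retroflex), so these forms are consistent with the same rule.
The trigger is the following segment, so the direction is regressive (anticipatory).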